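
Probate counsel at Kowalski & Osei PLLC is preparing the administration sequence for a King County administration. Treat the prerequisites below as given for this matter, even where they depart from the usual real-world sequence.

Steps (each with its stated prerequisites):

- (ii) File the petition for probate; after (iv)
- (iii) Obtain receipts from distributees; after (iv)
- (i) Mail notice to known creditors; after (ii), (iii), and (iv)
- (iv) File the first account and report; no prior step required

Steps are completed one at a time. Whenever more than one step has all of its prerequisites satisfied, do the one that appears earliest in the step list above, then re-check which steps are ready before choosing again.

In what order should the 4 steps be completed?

Only (iv) has no prerequisites, so it is first.
Now (ii) and (iii) have their prerequisites met. (ii) is listed earlier, so (ii) next.
(iii) needed (iv), now all done → (iii).
(i) needed (ii), (iii) and (iv), now all done → (i).

(iv), (ii), (iii), (i)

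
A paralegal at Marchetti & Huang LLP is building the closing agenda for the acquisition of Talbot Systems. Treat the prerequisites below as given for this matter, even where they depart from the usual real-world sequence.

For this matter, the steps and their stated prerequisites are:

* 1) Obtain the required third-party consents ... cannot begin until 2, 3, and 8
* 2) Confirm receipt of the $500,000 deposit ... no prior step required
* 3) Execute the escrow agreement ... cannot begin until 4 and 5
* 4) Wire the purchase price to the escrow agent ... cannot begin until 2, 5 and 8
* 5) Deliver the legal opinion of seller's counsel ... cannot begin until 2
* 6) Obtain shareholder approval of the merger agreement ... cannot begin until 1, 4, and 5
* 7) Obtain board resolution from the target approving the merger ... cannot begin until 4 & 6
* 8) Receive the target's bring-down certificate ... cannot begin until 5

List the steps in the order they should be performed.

2, 5, 8, 4, 3, 1, 6, 7

Only 2 has no prerequisites, so it is first.
That leaves 5 as the only ready step → 5.
Next only 8 has its prerequisites met → 8.
4 is the only step now ready → 4.
3 needed 4 and 5, now all done → 3.
1 is the only step now ready → 1.
6 is the only step now ready → 6.
That leaves 7 as the only ready step → 7.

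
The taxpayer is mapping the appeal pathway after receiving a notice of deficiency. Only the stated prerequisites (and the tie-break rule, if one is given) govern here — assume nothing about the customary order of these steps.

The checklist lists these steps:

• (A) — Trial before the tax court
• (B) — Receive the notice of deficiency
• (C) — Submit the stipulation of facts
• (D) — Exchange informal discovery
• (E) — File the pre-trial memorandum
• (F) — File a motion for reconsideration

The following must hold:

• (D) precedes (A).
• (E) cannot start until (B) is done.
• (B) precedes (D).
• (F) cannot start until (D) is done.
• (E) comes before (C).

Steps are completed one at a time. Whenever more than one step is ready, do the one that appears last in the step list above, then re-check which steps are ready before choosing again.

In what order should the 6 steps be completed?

(B) has no prerequisites → (B) first.
Now (E) and (D) have their prerequisites met. (E) is listed later, so (E) next.
Ready: (D) and (C). (D) is listed later → (D).
(F), (C) and (A) are all available; (F) is listed later → (F).
Ready: (C) and (A). (C) is listed later → (C).
(A) needed (D), now all done → (A).

(B), (E), (D), (F), (C), (A)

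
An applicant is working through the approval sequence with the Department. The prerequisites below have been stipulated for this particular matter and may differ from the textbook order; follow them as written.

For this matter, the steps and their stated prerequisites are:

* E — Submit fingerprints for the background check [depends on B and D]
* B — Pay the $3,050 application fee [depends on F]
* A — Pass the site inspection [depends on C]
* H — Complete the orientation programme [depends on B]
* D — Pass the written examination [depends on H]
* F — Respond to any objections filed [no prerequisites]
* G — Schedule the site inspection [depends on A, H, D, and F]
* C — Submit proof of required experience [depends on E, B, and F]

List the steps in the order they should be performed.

Only F has no prerequisites, so it is first.
That leaves B as the only ready step → B.
That leaves H as the only ready step → H.
D needed H, now all done → D.
That leaves E as the only ready step → E.
C is the only step now ready → C.
A needed C, now all done → A.
That leaves G as the only ready step → G.

F, B, H, D, E, C, A, G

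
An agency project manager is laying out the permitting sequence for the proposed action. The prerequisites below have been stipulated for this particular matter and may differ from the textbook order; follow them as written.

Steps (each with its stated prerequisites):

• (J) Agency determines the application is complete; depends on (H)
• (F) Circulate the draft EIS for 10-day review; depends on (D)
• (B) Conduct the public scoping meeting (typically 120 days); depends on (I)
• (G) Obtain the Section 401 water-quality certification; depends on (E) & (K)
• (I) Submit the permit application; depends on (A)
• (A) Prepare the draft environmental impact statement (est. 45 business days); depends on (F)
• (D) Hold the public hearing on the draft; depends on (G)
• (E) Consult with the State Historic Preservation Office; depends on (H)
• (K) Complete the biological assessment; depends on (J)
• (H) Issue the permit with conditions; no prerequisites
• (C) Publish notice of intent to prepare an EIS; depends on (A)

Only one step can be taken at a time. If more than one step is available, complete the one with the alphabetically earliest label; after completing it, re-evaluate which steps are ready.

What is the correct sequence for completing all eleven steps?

(H), (E), (J), (K), (G), (D), (F), (A), (C), (I), (B)

Only (H) has no prerequisites, so it is first.
Ready: (E) and (J). (E) has the earlier label → (E).
That leaves (J) as the only ready step → (J).
Next only (K) has its prerequisites met → (K).
(G) needed (E) and (K), now all done → (G).
That leaves (D) as the only ready step → (D).
That leaves (F) as the only ready step → (F).
(A) is the only step now ready → (A).
Ready: (C) and (I). (C) has the earlier label → (C).
(I) needed (A), now all done → (I).
(B) is the only step now ready → (B).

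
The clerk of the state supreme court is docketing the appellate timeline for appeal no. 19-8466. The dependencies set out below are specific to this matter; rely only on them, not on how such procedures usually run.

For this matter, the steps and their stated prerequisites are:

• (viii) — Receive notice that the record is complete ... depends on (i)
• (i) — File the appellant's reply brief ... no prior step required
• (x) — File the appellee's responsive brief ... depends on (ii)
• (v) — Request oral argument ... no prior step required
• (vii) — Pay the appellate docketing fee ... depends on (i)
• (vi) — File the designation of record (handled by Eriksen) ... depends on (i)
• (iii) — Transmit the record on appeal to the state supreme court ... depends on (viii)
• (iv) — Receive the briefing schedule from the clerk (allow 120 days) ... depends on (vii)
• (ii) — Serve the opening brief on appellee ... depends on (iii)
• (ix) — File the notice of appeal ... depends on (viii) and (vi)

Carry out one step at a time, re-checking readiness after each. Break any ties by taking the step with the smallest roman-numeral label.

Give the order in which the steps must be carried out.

Nothing is required for (i) and (v). (i) has the earlier label → (i) first.
(vi), (vii) and (viii) now also ready, so the ready set is {(v), (vi), (vii), (viii)}; (v) has the earlier label → (v).
Now (vi), (vii) and (viii) have their prerequisites met. (vi) has the earlier label, so (vi) next.
(vii) and (viii) are both available; (vii) has the earlier label → (vii).
Now (iv) and (viii) have their prerequisites met. (iv) has the earlier label, so (iv) next.
(viii) needed (i), now all done → (viii).
Ready: (iii) and (ix). (iii) has the earlier label → (iii).
Now (ii) and (ix) have their prerequisites met. (ii) has the earlier label, so (ii) next.
(x) now also ready, so the ready set is {(ix), (x)}; (ix) has the earlier label → (ix).
(x) needed (ii), now all done → (x).

(i), (v), (vi), (vii), (iv), (viii), (iii), (ii), (ix), (x)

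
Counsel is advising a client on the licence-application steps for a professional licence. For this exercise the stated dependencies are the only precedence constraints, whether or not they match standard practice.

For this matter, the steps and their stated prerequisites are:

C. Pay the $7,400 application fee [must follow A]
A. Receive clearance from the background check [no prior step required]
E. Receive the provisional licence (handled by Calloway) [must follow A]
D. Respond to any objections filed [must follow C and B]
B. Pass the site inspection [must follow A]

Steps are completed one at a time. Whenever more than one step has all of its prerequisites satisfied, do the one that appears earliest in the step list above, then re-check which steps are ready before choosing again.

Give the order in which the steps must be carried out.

A → C → E → B → D

A has no prerequisites → A first.
Ready: C, E and B. C is listed earlier → C.
Now E and B have their prerequisites met. E is listed earlier, so E next.
B needed A, now all done → B.
D needed C and B, now all done → D.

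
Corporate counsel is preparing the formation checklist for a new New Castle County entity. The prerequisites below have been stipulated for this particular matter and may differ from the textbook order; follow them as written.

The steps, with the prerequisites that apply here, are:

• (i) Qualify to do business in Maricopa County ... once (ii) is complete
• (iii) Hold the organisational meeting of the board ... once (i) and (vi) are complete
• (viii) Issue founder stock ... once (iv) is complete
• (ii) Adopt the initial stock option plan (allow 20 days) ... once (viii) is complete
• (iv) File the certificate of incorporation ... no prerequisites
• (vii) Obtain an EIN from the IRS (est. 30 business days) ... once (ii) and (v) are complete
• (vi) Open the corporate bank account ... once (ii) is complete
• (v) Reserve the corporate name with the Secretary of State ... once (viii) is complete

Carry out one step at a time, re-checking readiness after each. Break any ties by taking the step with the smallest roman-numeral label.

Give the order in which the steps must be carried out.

(iv), (viii), (ii), (i), (v), (vi), (iii), (vii)

(iv) has no prerequisites → (iv) first.
(viii) is the only step now ready → (viii).
(ii) and (v) are both available; (ii) has the earlier label → (ii).
(i) and (vi) now also ready, so the ready set is {(i), (v), (vi)}; (i) has the earlier label → (i).
Ready: (v) and (vi). (v) has the earlier label → (v).
(vii) now also ready, so the ready set is {(vi), (vii)}; (vi) has the earlier label → (vi).
Ready: (iii) and (vii). (iii) has the earlier label → (iii).
(vii) needed (ii) and (v), now all done → (vii).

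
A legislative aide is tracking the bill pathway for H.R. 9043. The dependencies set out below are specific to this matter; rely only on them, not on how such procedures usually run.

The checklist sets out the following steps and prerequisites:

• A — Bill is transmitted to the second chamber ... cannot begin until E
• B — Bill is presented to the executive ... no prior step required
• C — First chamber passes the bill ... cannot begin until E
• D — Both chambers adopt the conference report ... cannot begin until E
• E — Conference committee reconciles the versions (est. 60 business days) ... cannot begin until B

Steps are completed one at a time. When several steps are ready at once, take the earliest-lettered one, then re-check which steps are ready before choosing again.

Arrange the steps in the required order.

B has no prerequisites → B first.
That leaves E as the only ready step → E.
Ready: A, C and D. A has the earlier label → A.
Now C and D have their prerequisites met. C has the earlier label, so C next.
D needed E, now all done → D.

B, E, A, C, D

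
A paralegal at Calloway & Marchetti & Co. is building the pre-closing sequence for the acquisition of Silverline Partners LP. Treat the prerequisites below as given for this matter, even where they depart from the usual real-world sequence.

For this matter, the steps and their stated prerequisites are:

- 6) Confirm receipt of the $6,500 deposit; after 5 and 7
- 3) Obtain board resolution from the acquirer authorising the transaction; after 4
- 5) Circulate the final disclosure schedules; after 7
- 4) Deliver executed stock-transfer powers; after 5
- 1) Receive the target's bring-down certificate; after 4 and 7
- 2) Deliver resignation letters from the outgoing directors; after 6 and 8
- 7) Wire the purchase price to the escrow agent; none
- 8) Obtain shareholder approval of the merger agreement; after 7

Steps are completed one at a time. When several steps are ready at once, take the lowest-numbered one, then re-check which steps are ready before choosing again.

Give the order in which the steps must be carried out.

7 → 5 → 4 → 1 → 3 → 6 → 8 → 2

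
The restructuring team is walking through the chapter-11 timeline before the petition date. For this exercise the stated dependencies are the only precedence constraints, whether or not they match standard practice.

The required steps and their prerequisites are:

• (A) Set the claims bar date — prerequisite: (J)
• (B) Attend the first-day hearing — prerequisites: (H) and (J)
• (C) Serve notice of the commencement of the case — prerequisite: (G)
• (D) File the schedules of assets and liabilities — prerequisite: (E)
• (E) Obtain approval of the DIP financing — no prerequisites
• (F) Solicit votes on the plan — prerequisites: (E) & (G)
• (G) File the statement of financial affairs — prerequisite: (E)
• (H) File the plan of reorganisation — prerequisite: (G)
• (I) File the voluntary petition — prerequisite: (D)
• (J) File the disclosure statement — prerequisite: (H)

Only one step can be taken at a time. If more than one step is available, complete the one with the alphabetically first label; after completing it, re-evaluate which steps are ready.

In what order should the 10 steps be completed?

(E) → (D) → (G) → (C) → (F) → (H) → (I) → (J) → (A) → (B)

(E) has no prerequisites → (E) first.
Now (D) and (G) have their prerequisites met. (D) has the earlier label, so (D) next.
(I) now also ready, so the ready set is {(G), (I)}; (G) has the earlier label → (G).
(C), (F) and (H) now also ready, so the ready set is {(C), (F), (H), (I)}; (C) has the earlier label → (C).
(F), (H) and (I) are all available; (F) has the earlier label → (F).
Now (H) and (I) have their prerequisites met. (H) has the earlier label, so (H) next.
(J) now also ready, so the ready set is {(I), (J)}; (I) has the earlier label → (I).
(J) needed (H), now all done → (J).
Ready: (A) and (B). (A) has the earlier label → (A).
(B) is the only step now ready → (B).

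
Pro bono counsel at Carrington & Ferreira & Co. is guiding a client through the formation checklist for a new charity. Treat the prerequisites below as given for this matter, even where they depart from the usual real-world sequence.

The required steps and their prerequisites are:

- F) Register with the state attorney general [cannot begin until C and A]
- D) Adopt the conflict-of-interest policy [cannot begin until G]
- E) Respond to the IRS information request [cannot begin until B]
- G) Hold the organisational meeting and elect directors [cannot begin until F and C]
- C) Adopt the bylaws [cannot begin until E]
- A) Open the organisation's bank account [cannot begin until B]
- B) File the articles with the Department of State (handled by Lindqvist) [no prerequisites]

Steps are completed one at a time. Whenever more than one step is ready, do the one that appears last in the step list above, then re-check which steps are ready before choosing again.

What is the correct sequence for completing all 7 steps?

B is the only step with nothing outstanding, so it goes first.
Now A and E have their prerequisites met. A is listed later, so A next.
E needed B, now all done → E.
C needed E, now all done → C.
Next only F has its prerequisites met → F.
G is the only step now ready → G.
Next only D has its prerequisites met → D.

B → A → E → C → F → G → D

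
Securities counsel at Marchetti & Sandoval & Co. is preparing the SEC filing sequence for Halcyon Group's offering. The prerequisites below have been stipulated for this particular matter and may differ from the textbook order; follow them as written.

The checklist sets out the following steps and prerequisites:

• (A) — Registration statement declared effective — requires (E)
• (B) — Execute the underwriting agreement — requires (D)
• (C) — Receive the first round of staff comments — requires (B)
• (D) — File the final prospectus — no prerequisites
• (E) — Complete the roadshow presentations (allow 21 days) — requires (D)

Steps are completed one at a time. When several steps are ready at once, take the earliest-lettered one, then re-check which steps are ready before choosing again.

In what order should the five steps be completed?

(D) (B) (C) (E) (A)

Only (D) has no prerequisites, so it is first.
Ready: (B) and (E). (B) has the earlier label → (B).
Ready: (C) and (E). (C) has the earlier label → (C).
(E) needed (D), now all done → (E).
(A) needed (E), now all done → (A).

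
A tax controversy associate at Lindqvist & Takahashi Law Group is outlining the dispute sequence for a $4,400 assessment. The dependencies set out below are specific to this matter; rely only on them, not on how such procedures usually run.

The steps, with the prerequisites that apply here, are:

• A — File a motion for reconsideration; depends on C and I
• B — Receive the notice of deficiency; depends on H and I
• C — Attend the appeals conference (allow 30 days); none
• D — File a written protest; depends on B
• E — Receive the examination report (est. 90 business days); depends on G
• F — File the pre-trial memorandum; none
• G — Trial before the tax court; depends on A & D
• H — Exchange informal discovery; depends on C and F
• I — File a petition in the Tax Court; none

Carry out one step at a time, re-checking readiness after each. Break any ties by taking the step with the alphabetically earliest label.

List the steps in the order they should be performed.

C, F, H, I, A, B, D, G, E

C, F and I have no prerequisites; C has the earlier label, so C is first.
F and I are both available; F has the earlier label → F.
Now H and I have their prerequisites met. H has the earlier label, so H next.
That leaves I as the only ready step → I.
Ready: A and B. A has the earlier label → A.
B needed H and I, now all done → B.
Next only D has its prerequisites met → D.
That leaves G as the only ready step → G.
That leaves E as the only ready step → E.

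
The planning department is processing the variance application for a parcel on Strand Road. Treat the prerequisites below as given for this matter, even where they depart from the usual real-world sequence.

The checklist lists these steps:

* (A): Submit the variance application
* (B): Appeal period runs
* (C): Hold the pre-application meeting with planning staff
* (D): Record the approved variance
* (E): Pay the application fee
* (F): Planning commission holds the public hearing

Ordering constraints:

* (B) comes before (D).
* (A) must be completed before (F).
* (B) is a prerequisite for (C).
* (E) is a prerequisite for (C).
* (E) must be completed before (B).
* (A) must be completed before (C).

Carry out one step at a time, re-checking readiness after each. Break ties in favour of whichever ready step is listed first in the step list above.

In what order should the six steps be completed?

(A) and (E) have no prerequisites; (A) is listed earlier, so (A) is first.
(E) and (F) are both available; (E) is listed earlier → (E).
(B) now also ready, so the ready set is {(B), (F)}; (B) is listed earlier → (B).
(C) and (D) now also ready, so the ready set is {(C), (D), (F)}; (C) is listed earlier → (C).
Now (D) and (F) have their prerequisites met. (D) is listed earlier, so (D) next.
Next only (F) has its prerequisites met → (F).

(A), (E), (B), (C), (D), (F)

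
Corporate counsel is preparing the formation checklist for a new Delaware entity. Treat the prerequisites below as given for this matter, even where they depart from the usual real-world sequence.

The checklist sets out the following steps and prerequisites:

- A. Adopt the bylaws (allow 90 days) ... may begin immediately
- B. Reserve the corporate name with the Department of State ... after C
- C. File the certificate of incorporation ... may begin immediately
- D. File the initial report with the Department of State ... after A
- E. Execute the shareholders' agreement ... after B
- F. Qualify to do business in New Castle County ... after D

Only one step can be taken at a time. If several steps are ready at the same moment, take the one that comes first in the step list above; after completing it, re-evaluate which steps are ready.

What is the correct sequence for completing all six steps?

A C B D E F

A and C have no prerequisites; A is listed earlier, so A is first.
C and D are both available; C is listed earlier → C.
B now also ready, so the ready set is {B, D}; B is listed earlier → B.
Ready: D and E. D is listed earlier → D.
E and F are both available; E is listed earlier → E.
F needed D, now all done → F.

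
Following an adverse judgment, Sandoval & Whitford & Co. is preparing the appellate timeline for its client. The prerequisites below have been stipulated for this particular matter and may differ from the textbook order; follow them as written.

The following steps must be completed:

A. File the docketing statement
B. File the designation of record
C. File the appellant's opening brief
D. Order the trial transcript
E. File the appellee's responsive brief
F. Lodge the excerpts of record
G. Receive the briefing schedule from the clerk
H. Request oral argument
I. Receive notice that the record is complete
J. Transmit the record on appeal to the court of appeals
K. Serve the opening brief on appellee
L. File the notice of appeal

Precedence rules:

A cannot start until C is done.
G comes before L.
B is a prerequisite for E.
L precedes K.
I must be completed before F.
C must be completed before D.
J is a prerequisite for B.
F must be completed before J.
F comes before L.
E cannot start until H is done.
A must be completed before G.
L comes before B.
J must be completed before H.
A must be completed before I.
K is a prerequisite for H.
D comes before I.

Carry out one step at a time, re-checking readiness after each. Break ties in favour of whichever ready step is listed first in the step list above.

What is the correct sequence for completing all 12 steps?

C, A, D, G, I, F, J, L, B, K, H, E

C is the only step with nothing outstanding, so it goes first.
A and D are both available; A is listed earlier → A.
D and G are both available; D is listed earlier → D.
G and I are both available; G is listed earlier → G.
I is the only step now ready → I.
F needed I, now all done → F.
Now J and L have their prerequisites met. J is listed earlier, so J next.
Next only L has its prerequisites met → L.
Now B and K have their prerequisites met. B is listed earlier, so B next.
K needed L, now all done → K.
H needed J and K, now all done → H.
Next only E has its prerequisites met → E.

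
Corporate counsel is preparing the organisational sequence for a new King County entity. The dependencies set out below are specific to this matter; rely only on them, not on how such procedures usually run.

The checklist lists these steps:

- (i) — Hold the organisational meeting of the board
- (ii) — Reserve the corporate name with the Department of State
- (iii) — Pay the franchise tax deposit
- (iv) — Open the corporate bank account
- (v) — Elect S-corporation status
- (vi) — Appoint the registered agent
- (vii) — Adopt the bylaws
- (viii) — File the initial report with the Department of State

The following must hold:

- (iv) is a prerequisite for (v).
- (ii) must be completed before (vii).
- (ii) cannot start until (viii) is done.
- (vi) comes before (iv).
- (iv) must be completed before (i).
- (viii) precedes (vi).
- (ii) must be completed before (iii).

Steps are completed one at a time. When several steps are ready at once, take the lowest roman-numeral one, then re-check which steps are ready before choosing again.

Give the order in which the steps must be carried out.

(viii), (ii), (iii), (vi), (iv), (i), (v), (vii)

(viii) is the only step with nothing outstanding, so it goes first.
Now (ii) and (vi) have their prerequisites met. (ii) has the earlier label, so (ii) next.
Ready: (iii), (vi) and (vii). (iii) has the earlier label → (iii).
(vi) and (vii) are both available; (vi) has the earlier label → (vi).
Ready: (iv) and (vii). (iv) has the earlier label → (iv).
(i), (v) and (vii) are all available; (i) has the earlier label → (i).
(v) and (vii) are both available; (v) has the earlier label → (v).
Next only (vii) has its prerequisites met → (vii).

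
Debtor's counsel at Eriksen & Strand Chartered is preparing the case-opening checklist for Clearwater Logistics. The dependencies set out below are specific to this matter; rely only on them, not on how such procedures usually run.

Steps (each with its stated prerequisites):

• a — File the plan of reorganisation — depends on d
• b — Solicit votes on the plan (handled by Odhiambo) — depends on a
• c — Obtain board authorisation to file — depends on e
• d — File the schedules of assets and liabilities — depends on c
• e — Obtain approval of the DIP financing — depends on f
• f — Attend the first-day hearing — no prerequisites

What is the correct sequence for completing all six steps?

f, e, c, d, a, b

f is the only step with nothing outstanding, so it goes first.
e needed f, now all done → e.
That leaves c as the only ready step → c.
That leaves d as the only ready step → d.
a is the only step now ready → a.
That leaves b as the only ready step → b.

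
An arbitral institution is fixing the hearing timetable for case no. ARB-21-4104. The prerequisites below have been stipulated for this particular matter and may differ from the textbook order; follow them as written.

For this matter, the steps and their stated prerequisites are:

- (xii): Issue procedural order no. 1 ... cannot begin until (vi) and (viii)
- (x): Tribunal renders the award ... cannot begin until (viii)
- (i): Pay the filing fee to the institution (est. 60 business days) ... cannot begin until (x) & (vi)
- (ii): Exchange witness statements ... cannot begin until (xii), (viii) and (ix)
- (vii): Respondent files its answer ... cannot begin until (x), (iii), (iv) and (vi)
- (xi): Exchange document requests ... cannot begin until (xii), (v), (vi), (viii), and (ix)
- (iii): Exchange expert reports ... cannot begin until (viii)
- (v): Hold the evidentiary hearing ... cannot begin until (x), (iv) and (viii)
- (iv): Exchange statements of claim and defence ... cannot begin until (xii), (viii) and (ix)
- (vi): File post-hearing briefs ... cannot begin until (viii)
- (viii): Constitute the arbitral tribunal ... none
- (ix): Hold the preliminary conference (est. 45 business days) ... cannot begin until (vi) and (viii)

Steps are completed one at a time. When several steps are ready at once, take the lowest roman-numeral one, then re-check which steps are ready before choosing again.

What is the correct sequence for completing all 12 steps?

(viii) → (iii) → (vi) → (ix) → (x) → (i) → (xii) → (ii) → (iv) → (v) → (vii) → (xi)

Only (viii) has no prerequisites, so it is first.
Ready: (iii), (vi) and (x). (iii) has the earlier label → (iii).
Ready: (vi) and (x). (vi) has the earlier label → (vi).
(ix) and (xii) now also ready, so the ready set is {(ix), (x), (xii)}; (ix) has the earlier label → (ix).
(x) and (xii) are both available; (x) has the earlier label → (x).
Now (i) and (xii) have their prerequisites met. (i) has the earlier label, so (i) next.
Next only (xii) has its prerequisites met → (xii).
Now (ii) and (iv) have their prerequisites met. (ii) has the earlier label, so (ii) next.
(iv) needed (viii), (ix) and (xii), now all done → (iv).
(v) and (vii) are both available; (v) has the earlier label → (v).
(xi) now also ready, so the ready set is {(vii), (xi)}; (vii) has the earlier label → (vii).
That leaves (xi) as the only ready step → (xi).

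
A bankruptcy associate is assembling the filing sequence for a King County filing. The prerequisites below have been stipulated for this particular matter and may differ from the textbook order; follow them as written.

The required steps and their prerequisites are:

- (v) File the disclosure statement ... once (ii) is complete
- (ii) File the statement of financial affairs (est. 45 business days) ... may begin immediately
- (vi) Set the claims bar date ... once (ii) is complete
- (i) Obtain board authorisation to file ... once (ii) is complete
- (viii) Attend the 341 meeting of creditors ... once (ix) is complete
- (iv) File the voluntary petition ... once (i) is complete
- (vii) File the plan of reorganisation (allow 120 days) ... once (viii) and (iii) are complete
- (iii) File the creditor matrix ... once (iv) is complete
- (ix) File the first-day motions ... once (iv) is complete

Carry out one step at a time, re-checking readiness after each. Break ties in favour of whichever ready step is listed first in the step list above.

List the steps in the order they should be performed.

(ii) is the only step with nothing outstanding, so it goes first.
Ready: (v), (vi) and (i). (v) is listed earlier → (v).
(vi) and (i) are both available; (vi) is listed earlier → (vi).
(i) is the only step now ready → (i).
Next only (iv) has its prerequisites met → (iv).
Ready: (iii) and (ix). (iii) is listed earlier → (iii).
(ix) needed (iv), now all done → (ix).
That leaves (viii) as the only ready step → (viii).
(vii) is the only step now ready → (vii).

(ii), (v), (vi), (i), (iv), (iii), (ix), (viii), (vii)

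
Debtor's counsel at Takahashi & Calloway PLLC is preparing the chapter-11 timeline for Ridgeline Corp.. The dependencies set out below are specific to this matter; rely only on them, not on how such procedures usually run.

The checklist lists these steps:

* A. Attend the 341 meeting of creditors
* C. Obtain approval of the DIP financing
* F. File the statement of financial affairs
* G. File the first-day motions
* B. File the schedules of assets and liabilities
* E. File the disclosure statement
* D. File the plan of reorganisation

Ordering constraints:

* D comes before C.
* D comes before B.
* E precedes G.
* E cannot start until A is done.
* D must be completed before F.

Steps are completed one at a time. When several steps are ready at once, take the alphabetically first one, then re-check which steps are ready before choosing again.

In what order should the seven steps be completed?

A, D, B, C, E, F, G

A and D have no prerequisites; A has the earlier label, so A is first.
Ready: D and E. D has the earlier label → D.
Now B, C, E and F have their prerequisites met. B has the earlier label, so B next.
Ready: C, E and F. C has the earlier label → C.
Now E and F have their prerequisites met. E has the earlier label, so E next.
Ready: F and G. F has the earlier label → F.
G needed E, now all done → G.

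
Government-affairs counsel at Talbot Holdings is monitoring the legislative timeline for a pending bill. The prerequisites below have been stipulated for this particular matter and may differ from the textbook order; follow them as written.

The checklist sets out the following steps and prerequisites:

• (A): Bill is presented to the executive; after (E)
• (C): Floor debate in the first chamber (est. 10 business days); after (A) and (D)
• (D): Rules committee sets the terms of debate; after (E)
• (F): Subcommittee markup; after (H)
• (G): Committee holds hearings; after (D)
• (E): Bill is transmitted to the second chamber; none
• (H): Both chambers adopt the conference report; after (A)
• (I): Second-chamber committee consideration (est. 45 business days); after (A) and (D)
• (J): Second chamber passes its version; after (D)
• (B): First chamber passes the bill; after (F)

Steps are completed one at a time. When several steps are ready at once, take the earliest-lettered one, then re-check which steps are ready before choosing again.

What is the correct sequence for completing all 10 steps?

(E), (A), (D), (C), (G), (H), (F), (B), (I), (J)

(E) has no prerequisites → (E) first.
(A) and (D) are both available; (A) has the earlier label → (A).
Ready: (D) and (H). (D) has the earlier label → (D).
Now (C), (G), (H), (I) and (J) have their prerequisites met. (C) has the earlier label, so (C) next.
Ready: (G), (H), (I) and (J). (G) has the earlier label → (G).
Now (H), (I) and (J) have their prerequisites met. (H) has the earlier label, so (H) next.
(F) now also ready, so the ready set is {(F), (I), (J)}; (F) has the earlier label → (F).
Ready: (B), (I) and (J). (B) has the earlier label → (B).
(I) and (J) are both available; (I) has the earlier label → (I).
(J) needed (D), now all done → (J).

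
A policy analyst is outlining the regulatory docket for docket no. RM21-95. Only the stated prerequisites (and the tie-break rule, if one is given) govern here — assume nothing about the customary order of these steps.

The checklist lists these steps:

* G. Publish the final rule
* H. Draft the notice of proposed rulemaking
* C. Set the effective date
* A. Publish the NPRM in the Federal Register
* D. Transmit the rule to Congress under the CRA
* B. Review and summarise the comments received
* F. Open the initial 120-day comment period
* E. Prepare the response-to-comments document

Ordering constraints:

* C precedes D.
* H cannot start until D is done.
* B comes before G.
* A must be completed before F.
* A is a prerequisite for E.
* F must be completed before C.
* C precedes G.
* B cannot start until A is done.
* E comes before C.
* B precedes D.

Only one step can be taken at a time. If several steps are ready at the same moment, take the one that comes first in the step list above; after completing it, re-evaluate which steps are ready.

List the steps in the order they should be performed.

Only A has no prerequisites, so it is first.
Now B, F and E have their prerequisites met. B is listed earlier, so B next.
F and E are both available; F is listed earlier → F.
E needed A, now all done → E.
Next only C has its prerequisites met → C.
Now G and D have their prerequisites met. G is listed earlier, so G next.
Next only D has its prerequisites met → D.
H needed D, now all done → H.

A, B, F, E, C, G, D, H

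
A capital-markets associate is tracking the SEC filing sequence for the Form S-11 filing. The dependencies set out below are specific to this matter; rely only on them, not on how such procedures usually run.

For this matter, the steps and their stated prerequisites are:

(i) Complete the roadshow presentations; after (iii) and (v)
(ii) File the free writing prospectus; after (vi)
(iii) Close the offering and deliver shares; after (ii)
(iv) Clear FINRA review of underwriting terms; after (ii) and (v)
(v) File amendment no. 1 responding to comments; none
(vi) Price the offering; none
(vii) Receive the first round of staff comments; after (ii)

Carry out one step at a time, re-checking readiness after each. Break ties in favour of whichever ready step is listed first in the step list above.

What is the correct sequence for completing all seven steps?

(v) → (vi) → (ii) → (iii) → (i) → (iv) → (vii)

(v) and (vi) have no prerequisites; (v) is listed earlier, so (v) is first.
(vi) is the only step now ready → (vi).
That leaves (ii) as the only ready step → (ii).
(iii), (iv) and (vii) are all available; (iii) is listed earlier → (iii).
(i), (iv) and (vii) are all available; (i) is listed earlier → (i).
Now (iv) and (vii) have their prerequisites met. (iv) is listed earlier, so (iv) next.
(vii) is the only step now ready → (vii).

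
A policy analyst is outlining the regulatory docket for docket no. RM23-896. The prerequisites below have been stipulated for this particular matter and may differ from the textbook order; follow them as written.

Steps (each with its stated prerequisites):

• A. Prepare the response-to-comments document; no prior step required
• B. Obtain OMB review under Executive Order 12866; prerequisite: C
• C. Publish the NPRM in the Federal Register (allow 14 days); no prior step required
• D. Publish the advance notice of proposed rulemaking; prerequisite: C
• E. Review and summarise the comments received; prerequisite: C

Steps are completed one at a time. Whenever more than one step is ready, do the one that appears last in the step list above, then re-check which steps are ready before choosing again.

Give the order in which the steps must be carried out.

C and A have no prerequisites; C is listed later, so C is first.
Now E, D, B and A have their prerequisites met. E is listed later, so E next.
Now D, B and A have their prerequisites met. D is listed later, so D next.
B and A are both available; B is listed later → B.
That leaves A as the only ready step → A.

C E D B A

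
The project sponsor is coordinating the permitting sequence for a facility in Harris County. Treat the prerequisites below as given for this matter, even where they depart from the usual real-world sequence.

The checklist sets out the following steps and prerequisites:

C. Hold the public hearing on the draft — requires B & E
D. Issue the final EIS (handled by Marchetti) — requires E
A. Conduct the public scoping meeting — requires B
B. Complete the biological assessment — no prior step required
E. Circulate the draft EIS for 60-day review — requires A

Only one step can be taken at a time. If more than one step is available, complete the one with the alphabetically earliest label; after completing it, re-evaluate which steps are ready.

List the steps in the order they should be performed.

B has no prerequisites → B first.
A needed B, now all done → A.
E needed A, now all done → E.
C and D are both available; C has the earlier label → C.
D needed E, now all done → D.

B, A, E, C, D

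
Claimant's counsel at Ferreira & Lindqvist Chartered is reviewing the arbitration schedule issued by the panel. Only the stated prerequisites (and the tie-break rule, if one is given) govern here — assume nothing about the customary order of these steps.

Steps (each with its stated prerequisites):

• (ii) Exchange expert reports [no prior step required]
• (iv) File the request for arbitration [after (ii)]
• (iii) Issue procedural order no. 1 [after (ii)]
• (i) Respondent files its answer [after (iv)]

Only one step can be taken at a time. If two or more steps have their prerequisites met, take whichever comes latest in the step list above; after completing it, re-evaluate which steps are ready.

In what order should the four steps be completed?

(ii) → (iii) → (iv) → (i)

(ii) has no prerequisites → (ii) first.
Ready: (iii) and (iv). (iii) is listed later → (iii).
(iv) needed (ii), now all done → (iv).
(i) needed (iv), now all done → (i).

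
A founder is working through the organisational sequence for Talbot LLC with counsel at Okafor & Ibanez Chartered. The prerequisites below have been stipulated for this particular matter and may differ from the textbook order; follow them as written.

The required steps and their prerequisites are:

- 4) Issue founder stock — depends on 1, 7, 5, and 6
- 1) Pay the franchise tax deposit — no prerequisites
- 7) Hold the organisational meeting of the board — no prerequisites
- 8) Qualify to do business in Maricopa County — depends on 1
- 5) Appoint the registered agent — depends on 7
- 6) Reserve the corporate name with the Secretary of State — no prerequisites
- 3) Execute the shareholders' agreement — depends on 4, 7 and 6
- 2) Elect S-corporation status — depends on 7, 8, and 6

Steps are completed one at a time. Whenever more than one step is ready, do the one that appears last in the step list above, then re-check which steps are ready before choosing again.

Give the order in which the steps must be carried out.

Nothing is required for 6, 7 and 1. 6 is listed later → 6 first.
7 and 1 are both available; 7 is listed later → 7.
Now 5 and 1 have their prerequisites met. 5 is listed later, so 5 next.
Next only 1 has its prerequisites met → 1.
Ready: 8 and 4. 8 is listed later → 8.
2 now also ready, so the ready set is {2, 4}; 2 is listed later → 2.
4 needed 6, 5, 7 and 1, now all done → 4.
That leaves 3 as the only ready step → 3.

6 → 7 → 5 → 1 → 8 → 2 → 4 → 3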